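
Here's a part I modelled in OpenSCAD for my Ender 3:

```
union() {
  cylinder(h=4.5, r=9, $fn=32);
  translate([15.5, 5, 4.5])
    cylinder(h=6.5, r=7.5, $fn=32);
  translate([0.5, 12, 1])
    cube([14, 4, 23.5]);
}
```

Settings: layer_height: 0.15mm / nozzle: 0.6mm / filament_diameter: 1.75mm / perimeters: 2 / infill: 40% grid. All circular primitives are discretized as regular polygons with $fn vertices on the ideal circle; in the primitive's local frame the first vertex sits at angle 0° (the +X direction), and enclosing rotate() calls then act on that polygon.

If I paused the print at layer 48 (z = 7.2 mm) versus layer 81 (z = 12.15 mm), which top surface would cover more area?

Layer 48 (z = 7.2): the cylinder is not intersected at this z (z outside [0, 4.5]); the r=7.5 cylinder at (15.5, 5) contributes a regular 32-gon of circumradius 7.5 (area = (32/2)·7.500²·sin(360°/32) = 175.58 mm²); the cube at (0.5, 12) (footprint 14×4) is included at this height (area 56.00 mm²); Combining (union): the regions partially overlap — summed areas 231.58 mm² minus the doubly-counted overlap 0.38 mm² gives 231.20 mm² — area = 231.20 mm². So its area = 231.20 mm². Layer 81 (z = 12.15): the cylinder is absent (z outside [0, 4.5]); the cylinder at (15.5, 5) is not intersected at this z (z outside [4.5, 11]); the 14×4 cube at (0.5, 12) contributes its full rectangle (area 56.00 mm²); Merging all regions: only the 14×4 cube at (0.5, 12) is present, so the union is just that shape — area = 56.00 mm². So its area = 56.00 mm². Layer 48 is larger (231.20 vs 56.00 mm²).

layer 48 (z = 7.2 mm)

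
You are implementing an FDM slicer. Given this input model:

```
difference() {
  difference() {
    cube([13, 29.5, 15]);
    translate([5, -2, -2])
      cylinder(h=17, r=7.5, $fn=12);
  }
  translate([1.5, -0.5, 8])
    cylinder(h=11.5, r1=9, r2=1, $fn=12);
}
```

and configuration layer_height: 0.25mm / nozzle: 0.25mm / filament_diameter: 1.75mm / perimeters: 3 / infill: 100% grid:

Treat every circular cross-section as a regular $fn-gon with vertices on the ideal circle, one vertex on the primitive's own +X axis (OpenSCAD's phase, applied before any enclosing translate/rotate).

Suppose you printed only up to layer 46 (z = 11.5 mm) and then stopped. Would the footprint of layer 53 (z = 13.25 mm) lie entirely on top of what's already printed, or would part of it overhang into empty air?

Compare the two slices. At z = 11.5: the cube is present — its section is the full 13×29.5 rectangle (area 383.50 mm²); the cylinder at (5, -2): section is a regular 12-gon, circumradius r=7.5 (area = (12/2)·7.500²·sin(360°/12) = 168.75 mm²); After the difference (first − rest): starting from the 13×29.5 cube (383.50 mm²), the r=7.5 cylinder at (5, -2) partially overlaps it — only the 51.30 mm² overlap (of its 168.75 mm²) is removed, clipping the outline — area = 332.20 mm²; the cone at (1.5, -0.5) contributes a regular 12-gon of circumradius 6.565 (interpolated between r1=9 and r2=1 at t=0.304) (area = (12/2)·6.565²·sin(360°/12) = 129.31 mm²); Taking the first minus the rest: starting from the result so far (332.20 mm²), the cone at (1.5, -0.5) partially overlaps it — only the 4.93 mm² overlap (of its 129.31 mm²) is removed, clipping the outline — area = 327.26 mm². At z = 13.25: the cube (footprint 13×29.5) is included at this height (area 383.50 mm²); the r=7.5 cylinder at (5, -2) gives a regular 12-gon of circumradius 7.5 (constant along its height) (area = (12/2)·7.500²·sin(360°/12) = 168.75 mm²); Taking the first minus the rest: starting from the 13×29.5 cube (383.50 mm²), the r=7.5 cylinder at (5, -2) partially overlaps it — only the 51.30 mm² overlap (of its 168.75 mm²) is removed, clipping the outline — area = 332.20 mm²; the cone at (1.5, -0.5): at t=0.457 of its height the radius interpolates to r₁+(r₂−r₁)t = 5.348, giving a regular 12-gon of that circumradius (area = (12/2)·5.348²·sin(360°/12) = 85.80 mm²); Taking the first minus the rest: starting from that combined region (332.20 mm²), the cone at (1.5, -0.5) partially overlaps it — only the 1.08 mm² overlap (of its 85.80 mm²) is removed, clipping the outline — area = 331.12 mm². Checking containment: at z = 13.25 the cross-section extends beyond the z = 11.5 cross-section by about 3.86 mm².

part overhangs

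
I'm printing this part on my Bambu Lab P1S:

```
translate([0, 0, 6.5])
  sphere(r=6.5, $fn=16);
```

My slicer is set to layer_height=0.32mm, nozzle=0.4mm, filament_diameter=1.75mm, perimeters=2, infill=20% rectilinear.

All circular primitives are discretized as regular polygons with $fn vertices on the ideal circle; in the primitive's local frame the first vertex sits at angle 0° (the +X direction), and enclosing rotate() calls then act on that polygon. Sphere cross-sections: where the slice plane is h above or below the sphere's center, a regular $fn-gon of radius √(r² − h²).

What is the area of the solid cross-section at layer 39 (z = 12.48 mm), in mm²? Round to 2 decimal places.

19.87 mm²

At z = 12.48 mm: the r=6.5 sphere slices to a regular 16-gon of circumradius 2.547 (√(r²−h²) with h=5.98 from center) (area = (16/2)·2.547²·sin(360°/16) = 19.87 mm²). Overall, the cross-section is a single solid region. Net area = 19.87 mm².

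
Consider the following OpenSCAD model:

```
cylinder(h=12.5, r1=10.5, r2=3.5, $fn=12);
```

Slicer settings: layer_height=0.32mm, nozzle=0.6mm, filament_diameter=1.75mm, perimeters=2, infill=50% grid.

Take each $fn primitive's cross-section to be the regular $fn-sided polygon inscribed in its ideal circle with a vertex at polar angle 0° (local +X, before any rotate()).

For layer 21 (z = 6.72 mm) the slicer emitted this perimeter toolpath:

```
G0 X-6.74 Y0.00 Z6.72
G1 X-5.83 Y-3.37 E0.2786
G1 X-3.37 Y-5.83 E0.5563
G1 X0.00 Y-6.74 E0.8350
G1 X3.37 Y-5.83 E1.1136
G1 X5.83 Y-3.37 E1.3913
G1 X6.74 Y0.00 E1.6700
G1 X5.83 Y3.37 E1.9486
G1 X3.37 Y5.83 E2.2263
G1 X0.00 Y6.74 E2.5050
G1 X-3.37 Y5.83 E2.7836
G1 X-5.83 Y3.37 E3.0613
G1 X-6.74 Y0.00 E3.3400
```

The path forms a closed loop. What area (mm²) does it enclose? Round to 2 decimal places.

136.12 mm²

Apply the shoelace formula to the sequence of (X, Y) vertices; enclosed area = 136.12 mm².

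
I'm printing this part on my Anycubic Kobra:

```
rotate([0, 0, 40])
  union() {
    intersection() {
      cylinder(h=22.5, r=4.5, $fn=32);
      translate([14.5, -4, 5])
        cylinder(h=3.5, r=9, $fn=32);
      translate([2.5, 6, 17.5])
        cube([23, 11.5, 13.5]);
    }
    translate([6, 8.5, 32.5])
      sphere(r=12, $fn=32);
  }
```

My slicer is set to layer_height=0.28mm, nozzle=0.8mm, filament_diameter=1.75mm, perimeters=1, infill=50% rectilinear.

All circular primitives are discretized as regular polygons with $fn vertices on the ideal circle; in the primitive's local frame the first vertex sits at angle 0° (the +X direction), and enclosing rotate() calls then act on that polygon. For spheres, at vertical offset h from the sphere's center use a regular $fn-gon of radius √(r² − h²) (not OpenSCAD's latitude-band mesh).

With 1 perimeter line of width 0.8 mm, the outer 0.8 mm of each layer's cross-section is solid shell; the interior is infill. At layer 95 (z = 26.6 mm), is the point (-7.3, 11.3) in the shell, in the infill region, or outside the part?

infill

At z = 26.6 mm: the cylinder is absent (z outside [0, 22.5]); the cylinder at (14.5, -4) is not intersected at this z (z outside [5, 8.5]); the cube at (2.5, 6) (footprint 23×11.5) is included at this height; Taking the intersection: at least one operand is absent at this height, so nothing remains; the sphere at (6, 8.5): section is a regular 32-gon, circumradius = √(r²−h²) = √(12²−5.9²) = 10.449; Taking the union: only the r=12 sphere at (6, 8.5) is present, so the union is just that shape — 1 connected region; (whole slice rotated 40° about Z — lengths, areas and connectivity unchanged). Overall, the cross-section is a single solid region. Undo the 40° rotation: the query point maps to (1.671, 13.349) in the un-rotated model frame. The nearest boundary edge runs (0.19, 17.19)→(-1.39, 15.89); distance from the point to it = 3.90 mm. The point is inside the cross-section and 3.90 mm from the nearest boundary — more than the 0.8 mm shell width (1 × 0.8), so it's in the infill interior.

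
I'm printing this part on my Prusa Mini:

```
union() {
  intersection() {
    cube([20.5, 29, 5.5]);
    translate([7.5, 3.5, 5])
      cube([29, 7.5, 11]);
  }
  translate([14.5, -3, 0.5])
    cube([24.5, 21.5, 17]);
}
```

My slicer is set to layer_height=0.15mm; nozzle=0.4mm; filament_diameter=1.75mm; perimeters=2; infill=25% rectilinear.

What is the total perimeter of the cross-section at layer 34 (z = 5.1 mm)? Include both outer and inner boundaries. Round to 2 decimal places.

At z = 5.1 mm: the cube (footprint 20.5×29) is included at this height (perimeter 99.00 mm); the cube at (7.5, 3.5) (footprint 29×7.5) is included at this height (perimeter 73.00 mm); Taking the intersection: the 29×7.5 cube at (7.5, 3.5) partially overlaps the 20.5×29 cube; clipping to the common part keeps 97.50 mm² — boundary = 41.00 mm; the 24.5×21.5 cube at (14.5, -3) contributes its full rectangle (perimeter 92.00 mm); Merging all regions: the regions partially overlap (shared area 45.00 mm²), so the edge portions inside another operand are dropped and the merged outline is re-measured after clipping — boundary = 106.00 mm. Overall, the cross-section is a single solid region. Total boundary length (outer) = 106.00 mm.

106.00 mm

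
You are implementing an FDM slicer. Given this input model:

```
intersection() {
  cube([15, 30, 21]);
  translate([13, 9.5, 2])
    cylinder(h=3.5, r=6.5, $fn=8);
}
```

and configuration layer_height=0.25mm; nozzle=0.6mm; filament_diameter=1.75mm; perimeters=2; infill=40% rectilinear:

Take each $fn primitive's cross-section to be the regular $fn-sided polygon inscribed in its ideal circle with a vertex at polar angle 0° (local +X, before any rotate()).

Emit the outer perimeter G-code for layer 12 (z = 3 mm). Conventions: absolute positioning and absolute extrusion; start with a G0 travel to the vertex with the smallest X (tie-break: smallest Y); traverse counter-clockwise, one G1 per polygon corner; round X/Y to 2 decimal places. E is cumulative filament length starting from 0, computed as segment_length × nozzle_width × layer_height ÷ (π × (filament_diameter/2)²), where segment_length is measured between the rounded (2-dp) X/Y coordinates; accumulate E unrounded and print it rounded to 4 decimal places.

G0 X6.50 Y9.50 Z3.00
G1 X8.40 Y4.90 E0.3104
G1 X13.00 Y3.00 E0.6208
G1 X15.00 Y3.83 E0.7558
G1 X15.00 Y15.17 E1.4630
G1 X13.00 Y16.00 E1.5980
G1 X8.40 Y14.10 E1.9084
G1 X6.50 Y9.50 E2.2188

At z = 3 mm: the 15×30 cube contributes its full rectangle; the cylinder at (13, 9.5): section is a regular 8-gon, circumradius r=6.5; Keeping only the common overlap: the r=6.5 cylinder at (13, 9.5) partially overlaps the 15×30 cube; clipping to the common part keeps 84.09 mm² — 1 connected region. The outline is a single polygon with 7 vertices. Extrusion per mm of travel: 0.6 × 0.25 / (π × 0.875²) = 0.062363. Accumulating E over each segment gives final E = 2.2188.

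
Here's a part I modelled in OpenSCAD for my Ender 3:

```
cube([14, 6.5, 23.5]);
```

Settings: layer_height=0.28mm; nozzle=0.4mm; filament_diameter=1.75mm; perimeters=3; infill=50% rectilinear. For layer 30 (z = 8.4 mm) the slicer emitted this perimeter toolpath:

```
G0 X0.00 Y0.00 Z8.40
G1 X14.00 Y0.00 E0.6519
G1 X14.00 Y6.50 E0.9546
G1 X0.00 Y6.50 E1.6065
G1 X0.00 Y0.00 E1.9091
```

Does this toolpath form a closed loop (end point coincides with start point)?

yes

Start point (G0): (0.00, 0.00). End point (last G1): the path returns to the start — closed.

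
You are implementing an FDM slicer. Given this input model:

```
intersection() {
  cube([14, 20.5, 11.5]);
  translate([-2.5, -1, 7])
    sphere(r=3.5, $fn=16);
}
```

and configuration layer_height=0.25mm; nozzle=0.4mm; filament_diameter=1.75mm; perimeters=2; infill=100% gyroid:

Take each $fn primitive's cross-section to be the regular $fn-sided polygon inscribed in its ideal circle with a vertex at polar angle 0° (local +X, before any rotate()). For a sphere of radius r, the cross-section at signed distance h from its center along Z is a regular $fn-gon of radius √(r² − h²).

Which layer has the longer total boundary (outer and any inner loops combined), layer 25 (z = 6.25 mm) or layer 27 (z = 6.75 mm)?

layer 27 (z = 6.75 mm)

Layer 25 (z = 6.25): the 14×20.5 cube contributes its full rectangle (perimeter 69.00 mm); the sphere at (-2.5, -1): section is a regular 16-gon, circumradius = √(r²−h²) = √(3.5²−0.75²) = 3.419 (perimeter = 2·16·3.419·sin(180°/16) = 21.34 mm); After intersecting: the r=3.5 sphere at (-2.5, -1) partially overlaps the 14×20.5 cube; clipping to the common part keeps 0.54 mm² — boundary = 3.51 mm. So its perimeter = 3.51 mm. Layer 27 (z = 6.75): the 14×20.5 cube contributes its full rectangle (perimeter 69.00 mm); the r=3.5 sphere at (-2.5, -1) slices to a regular 16-gon of circumradius 3.491 (√(r²−h²) with h=0.25 from center) (perimeter = 2·16·3.491·sin(180°/16) = 21.79 mm); Keeping only the common overlap: the r=3.5 sphere at (-2.5, -1) partially overlaps the 14×20.5 cube; clipping to the common part keeps 0.65 mm² — boundary = 3.86 mm. So its perimeter = 3.86 mm. Layer 27 is larger (3.86 vs 3.51 mm).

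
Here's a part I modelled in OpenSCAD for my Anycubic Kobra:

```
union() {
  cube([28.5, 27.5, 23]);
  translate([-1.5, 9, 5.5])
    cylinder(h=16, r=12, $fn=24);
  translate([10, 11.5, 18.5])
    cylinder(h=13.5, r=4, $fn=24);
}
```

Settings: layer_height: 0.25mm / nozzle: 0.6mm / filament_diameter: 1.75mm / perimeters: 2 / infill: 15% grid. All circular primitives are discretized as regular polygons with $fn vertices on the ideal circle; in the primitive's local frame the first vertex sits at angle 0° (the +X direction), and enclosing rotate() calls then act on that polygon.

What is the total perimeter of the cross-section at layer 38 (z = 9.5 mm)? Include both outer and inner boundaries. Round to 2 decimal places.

At z = 9.5 mm: the cube (footprint 28.5×27.5) is included at this height (perimeter 112.00 mm); the r=12 cylinder at (-1.5, 9) gives a regular 24-gon of circumradius 12 (constant along its height) (perimeter = 2·24·12.000·sin(180°/24) = 75.18 mm); the cylinder at (10, 11.5) is not intersected at this z (z outside [18.5, 32]); Taking the union: the regions partially overlap (shared area 176.56 mm²), so the edge portions inside another operand are dropped and the merged outline is re-measured after clipping — boundary = 132.54 mm. Overall, the cross-section is a single solid region. Total boundary length (outer) = 132.54 mm.

132.54 mm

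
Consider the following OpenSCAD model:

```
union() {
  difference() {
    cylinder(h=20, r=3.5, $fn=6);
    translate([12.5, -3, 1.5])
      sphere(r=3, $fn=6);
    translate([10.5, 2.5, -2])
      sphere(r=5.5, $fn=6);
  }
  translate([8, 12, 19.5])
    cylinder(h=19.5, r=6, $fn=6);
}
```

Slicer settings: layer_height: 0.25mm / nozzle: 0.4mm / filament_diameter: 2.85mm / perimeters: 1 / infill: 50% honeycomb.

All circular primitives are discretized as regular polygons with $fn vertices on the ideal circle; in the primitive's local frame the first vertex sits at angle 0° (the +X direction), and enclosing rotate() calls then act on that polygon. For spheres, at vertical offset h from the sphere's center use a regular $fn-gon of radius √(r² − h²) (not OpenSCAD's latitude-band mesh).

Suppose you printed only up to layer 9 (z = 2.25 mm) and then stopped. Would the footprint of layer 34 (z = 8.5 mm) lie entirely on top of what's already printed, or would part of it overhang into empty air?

entirely on top

Compare the two slices. At z = 2.25: the r=3.5 cylinder gives a regular 6-gon of circumradius 3.5 (constant along its height) (area = (6/2)·3.500²·sin(360°/6) = 31.83 mm²); the r=3 sphere at (12.5, -3) slices to a regular 6-gon of circumradius 2.905 (√(r²−h²) with h=0.75 from center) (area = (6/2)·2.905²·sin(360°/6) = 21.92 mm²); the sphere at (10.5, 2.5): section is a regular 6-gon, circumradius = √(r²−h²) = √(5.5²−4.25²) = 3.491 (area = (6/2)·3.491²·sin(360°/6) = 31.66 mm²); Taking the first minus the rest: starting from the r=3.5 cylinder (31.83 mm²), the r=3 sphere at (12.5, -3) misses the remaining region (no effect); the r=5.5 sphere at (10.5, 2.5) misses the remaining region (no effect) — area = 31.83 mm²; the cylinder at (8, 12) is absent (z outside [19.5, 39]); Merging all regions: only that combined region is present, so the union is just that shape — area = 31.83 mm². At z = 8.5: the r=3.5 cylinder contributes a regular 6-gon of circumradius 3.5 (area = (6/2)·3.500²·sin(360°/6) = 31.83 mm²); the sphere at (12.5, -3) is not intersected at this z (|z−center|=7.000 > r=3); the sphere at (10.5, 2.5) is not intersected at this z (|z−center|=10.500 > r=5.5); After the difference (first − rest): none of the subtracted shapes is present at this height, so the r=3.5 cylinder is unchanged — area = 31.83 mm²; the cylinder at (8, 12) is absent (z outside [19.5, 39]); Merging all regions: only the result so far is present, so the union is just that shape — area = 31.83 mm². Checking containment: the cross-section at z = 8.5 is a subset of the cross-section at z = 2.25.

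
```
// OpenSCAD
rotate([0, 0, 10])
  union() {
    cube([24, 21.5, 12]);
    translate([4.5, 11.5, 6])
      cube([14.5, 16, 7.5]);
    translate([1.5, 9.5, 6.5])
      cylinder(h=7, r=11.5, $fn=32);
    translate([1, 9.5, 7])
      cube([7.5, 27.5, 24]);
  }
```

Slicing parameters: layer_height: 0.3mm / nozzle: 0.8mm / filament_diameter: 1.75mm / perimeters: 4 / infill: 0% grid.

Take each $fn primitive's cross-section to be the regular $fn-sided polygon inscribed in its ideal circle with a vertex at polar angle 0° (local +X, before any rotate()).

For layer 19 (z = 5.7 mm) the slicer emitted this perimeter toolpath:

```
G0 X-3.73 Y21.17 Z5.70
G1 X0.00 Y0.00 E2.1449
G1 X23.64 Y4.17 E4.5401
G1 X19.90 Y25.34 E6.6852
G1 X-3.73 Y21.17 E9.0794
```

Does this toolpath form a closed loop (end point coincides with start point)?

yes

Start point (G0): (-3.73, 21.17). End point (last G1): the path returns to the start — closed.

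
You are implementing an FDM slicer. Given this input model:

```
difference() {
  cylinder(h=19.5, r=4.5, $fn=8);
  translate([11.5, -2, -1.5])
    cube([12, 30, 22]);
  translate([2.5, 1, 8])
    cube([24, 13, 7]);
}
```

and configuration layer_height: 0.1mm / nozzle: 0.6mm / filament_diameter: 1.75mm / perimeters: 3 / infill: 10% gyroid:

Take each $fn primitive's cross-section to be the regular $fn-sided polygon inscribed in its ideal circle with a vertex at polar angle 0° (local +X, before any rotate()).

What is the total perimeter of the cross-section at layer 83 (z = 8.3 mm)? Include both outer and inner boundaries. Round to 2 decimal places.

28.50 mm

At z = 8.3 mm: the cylinder: section is a regular 8-gon, circumradius r=4.5 (perimeter = 2·8·4.500·sin(180°/8) = 27.55 mm); the cube at (11.5, -2) (footprint 12×30) is included at this height (perimeter 84.00 mm); the cube at (2.5, 1) (footprint 24×13) is included at this height (perimeter 74.00 mm); Subtracting the remaining from the first: starting from the r=4.5 cylinder, the 12×30 cube at (11.5, -2) misses the remaining region (no effect); the 24×13 cube at (2.5, 1) partially overlaps it — only the 2.57 mm² overlap (of its 312.00 mm²) is removed, clipping the outline — boundary = 28.50 mm. Overall, the cross-section is a single solid region. Total boundary length (outer) = 28.50 mm.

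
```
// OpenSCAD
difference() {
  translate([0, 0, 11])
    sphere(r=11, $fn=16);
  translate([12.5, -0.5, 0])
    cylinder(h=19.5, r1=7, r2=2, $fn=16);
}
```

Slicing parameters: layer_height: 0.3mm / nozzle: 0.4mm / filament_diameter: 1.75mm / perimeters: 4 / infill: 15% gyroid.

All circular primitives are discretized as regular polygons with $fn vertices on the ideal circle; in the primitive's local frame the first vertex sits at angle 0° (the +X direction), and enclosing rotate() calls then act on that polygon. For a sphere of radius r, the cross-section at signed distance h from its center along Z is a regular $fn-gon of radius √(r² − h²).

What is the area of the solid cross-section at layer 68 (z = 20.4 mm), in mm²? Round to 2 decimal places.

99.93 mm²

At z = 20.4 mm: the sphere: section is a regular 16-gon, circumradius = √(r²−h²) = √(11²−9.4²) = 5.713 (area = (16/2)·5.713²·sin(360°/16) = 99.93 mm²); the cone at (12.5, -0.5) is not intersected at this z (z outside [0, 19.5]); Subtracting the remaining from the first: none of the subtracted shapes is present at this height, so the r=11 sphere is unchanged — area = 99.93 mm². Overall, the cross-section is a single solid region. Net area = 99.93 mm².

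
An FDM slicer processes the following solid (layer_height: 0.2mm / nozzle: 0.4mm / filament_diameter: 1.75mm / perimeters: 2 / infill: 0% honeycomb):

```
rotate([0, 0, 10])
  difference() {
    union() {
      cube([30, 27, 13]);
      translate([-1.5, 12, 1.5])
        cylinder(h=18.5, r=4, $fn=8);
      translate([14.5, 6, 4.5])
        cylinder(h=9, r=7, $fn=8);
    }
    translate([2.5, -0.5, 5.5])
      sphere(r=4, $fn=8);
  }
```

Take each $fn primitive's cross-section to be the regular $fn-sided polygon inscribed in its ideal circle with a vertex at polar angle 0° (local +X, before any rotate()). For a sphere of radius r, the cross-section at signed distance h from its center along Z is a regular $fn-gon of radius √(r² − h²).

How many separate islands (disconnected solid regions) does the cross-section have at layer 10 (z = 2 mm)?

At z = 2 mm: the cube is present — its section is the full 30×27 rectangle; the r=4 cylinder at (-1.5, 12) gives a regular 8-gon of circumradius 4 (constant along its height); the cylinder at (14.5, 6) is not intersected at this z (z outside [4.5, 13.5]); Merging all regions: the regions partially overlap (shared area 11.56 mm²), so overlapping operands fuse into one piece — 1 connected region; the r=4 sphere at (2.5, -0.5) slices to a regular 8-gon of circumradius 1.936 (√(r²−h²) with h=3.5 from center); Subtracting the remaining from the first: starting from that combined region, the r=4 sphere at (2.5, -0.5) partially overlaps it — only the 3.47 mm² overlap (of its 10.61 mm²) is removed, clipping the outline — 1 connected region; (rotated 10° about Z; rotation is an isometry so areas/perimeters/island counts are preserved). Overall, the cross-section is a single solid region. Island count = 1.

1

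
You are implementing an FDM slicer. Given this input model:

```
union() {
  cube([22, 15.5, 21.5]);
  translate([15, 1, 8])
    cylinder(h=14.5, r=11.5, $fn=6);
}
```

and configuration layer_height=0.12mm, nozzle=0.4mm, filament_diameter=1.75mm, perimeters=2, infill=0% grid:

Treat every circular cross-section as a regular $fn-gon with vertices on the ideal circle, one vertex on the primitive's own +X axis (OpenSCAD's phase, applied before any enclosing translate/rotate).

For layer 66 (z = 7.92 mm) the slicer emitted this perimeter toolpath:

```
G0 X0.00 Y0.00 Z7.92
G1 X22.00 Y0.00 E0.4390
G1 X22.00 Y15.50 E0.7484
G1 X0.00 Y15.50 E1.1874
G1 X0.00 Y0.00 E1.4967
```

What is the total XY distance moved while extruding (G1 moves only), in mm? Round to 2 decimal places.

75.00 mm

Sum the Euclidean lengths of each G1 segment: total = 75.00 mm.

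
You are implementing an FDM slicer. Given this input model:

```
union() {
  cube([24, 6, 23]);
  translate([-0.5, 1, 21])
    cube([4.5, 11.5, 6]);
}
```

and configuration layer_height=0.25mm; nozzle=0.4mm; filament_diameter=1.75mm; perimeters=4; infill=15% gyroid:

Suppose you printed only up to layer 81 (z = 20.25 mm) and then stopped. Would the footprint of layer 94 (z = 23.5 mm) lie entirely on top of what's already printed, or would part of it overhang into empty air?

Compare the two slices. At z = 20.25: the cube (footprint 24×6) is included at this height (area 144.00 mm²); the cube at (-0.5, 1) does not reach this height (z outside [21, 27]); Taking the union: only the 24×6 cube is present, so the union is just that shape — area = 144.00 mm². At z = 23.5: the cube does not reach this height (z outside [0, 23]); the 4.5×11.5 cube at (-0.5, 1) contributes its full rectangle (area 51.75 mm²); Taking the union: only the 4.5×11.5 cube at (-0.5, 1) is present, so the union is just that shape — area = 51.75 mm². Checking containment: at z = 23.5 the cross-section extends beyond the z = 20.25 cross-section by about 31.75 mm².

part overhangs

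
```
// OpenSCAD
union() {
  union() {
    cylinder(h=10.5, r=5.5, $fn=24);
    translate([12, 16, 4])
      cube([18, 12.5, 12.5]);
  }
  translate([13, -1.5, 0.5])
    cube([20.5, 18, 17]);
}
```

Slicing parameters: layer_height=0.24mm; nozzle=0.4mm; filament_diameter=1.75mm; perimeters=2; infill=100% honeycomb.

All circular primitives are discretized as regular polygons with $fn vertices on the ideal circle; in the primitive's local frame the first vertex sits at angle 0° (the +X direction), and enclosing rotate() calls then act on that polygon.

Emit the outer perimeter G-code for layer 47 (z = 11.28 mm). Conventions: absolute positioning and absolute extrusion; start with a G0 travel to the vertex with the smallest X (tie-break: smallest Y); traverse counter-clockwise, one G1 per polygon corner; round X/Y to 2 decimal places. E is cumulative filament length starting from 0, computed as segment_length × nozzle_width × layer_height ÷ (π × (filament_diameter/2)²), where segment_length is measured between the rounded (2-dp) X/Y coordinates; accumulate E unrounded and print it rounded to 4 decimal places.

At z = 11.28 mm: the cylinder is absent (z outside [0, 10.5]); the cube at (12, 16) (footprint 18×12.5) is included at this height; Combining (union): only the 18×12.5 cube at (12, 16) is present, so the union is just that shape — 1 connected region; the cube at (13, -1.5) is present — its section is the full 20.5×18 rectangle; Combining (union): the regions partially overlap (shared area 8.50 mm²), so overlapping operands fuse into one piece — 1 connected region. The outline is a single polygon with 8 vertices. Extrusion per mm of travel: 0.4 × 0.24 / (π × 0.875²) = 0.039912. Accumulating E over each segment gives final E = 4.1110.

G0 X12.00 Y16.00 Z11.28
G1 X13.00 Y16.00 E0.0399
G1 X13.00 Y-1.50 E0.7384
G1 X33.50 Y-1.50 E1.5566
G1 X33.50 Y16.50 E2.2750
G1 X30.00 Y16.50 E2.4147
G1 X30.00 Y28.50 E2.8936
G1 X12.00 Y28.50 E3.6121
G1 X12.00 Y16.00 E4.1110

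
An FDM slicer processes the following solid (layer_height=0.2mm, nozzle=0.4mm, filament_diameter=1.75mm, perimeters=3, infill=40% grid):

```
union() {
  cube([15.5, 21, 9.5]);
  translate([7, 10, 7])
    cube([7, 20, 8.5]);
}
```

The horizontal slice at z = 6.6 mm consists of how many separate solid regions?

At z = 6.6 mm: the cube (footprint 15.5×21) is included at this height; the cube at (7, 10) is absent (z outside [7, 15.5]); Combining (union): only the 15.5×21 cube is present, so the union is just that shape — 1 connected region. The result has 1 disconnected region.

1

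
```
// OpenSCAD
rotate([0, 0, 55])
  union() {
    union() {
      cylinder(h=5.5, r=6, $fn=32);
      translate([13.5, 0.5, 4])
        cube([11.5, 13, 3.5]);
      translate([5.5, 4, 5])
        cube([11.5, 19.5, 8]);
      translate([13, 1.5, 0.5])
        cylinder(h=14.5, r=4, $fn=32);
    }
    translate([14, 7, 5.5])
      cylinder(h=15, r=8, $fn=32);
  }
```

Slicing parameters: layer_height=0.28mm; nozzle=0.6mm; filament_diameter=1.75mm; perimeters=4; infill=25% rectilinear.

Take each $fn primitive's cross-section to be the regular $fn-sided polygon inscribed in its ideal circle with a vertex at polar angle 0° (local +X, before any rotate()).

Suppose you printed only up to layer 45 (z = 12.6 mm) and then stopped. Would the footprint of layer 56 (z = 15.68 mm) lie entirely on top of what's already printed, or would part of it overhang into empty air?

Compare the two slices. At z = 12.6: the cylinder does not reach this height (z outside [0, 5.5]); the cube at (13.5, 0.5) is absent (z outside [4, 7.5]); the cube at (5.5, 4) is present — its section is the full 11.5×19.5 rectangle (area 224.25 mm²); the r=4 cylinder at (13, 1.5) contributes a regular 32-gon of circumradius 4 (area = (32/2)·4.000²·sin(360°/32) = 49.94 mm²); Taking the union: the regions partially overlap — summed areas 274.19 mm² minus the doubly-counted overlap 6.43 mm² gives 267.76 mm² — area = 267.76 mm²; the r=8 cylinder at (14, 7) gives a regular 32-gon of circumradius 8 (constant along its height) (area = (32/2)·8.000²·sin(360°/32) = 199.77 mm²); Combining (union): the regions partially overlap — summed areas 467.53 mm² minus the doubly-counted overlap 140.20 mm² gives 327.34 mm² — area = 327.34 mm²; (rotated 55° about Z; rotation is an isometry so areas/perimeters/island counts are preserved). At z = 15.68: the cylinder does not reach this height (z outside [0, 5.5]); the cube at (13.5, 0.5) is not intersected at this z (z outside [4, 7.5]); the cube at (5.5, 4) is absent (z outside [5, 13]); the cylinder at (13, 1.5) is absent (z outside [0.5, 15]); Taking the union: nothing is present at this height; the cylinder at (14, 7): section is a regular 32-gon, circumradius r=8 (area = (32/2)·8.000²·sin(360°/32) = 199.77 mm²); Merging all regions: only the r=8 cylinder at (14, 7) is present, so the union is just that shape — area = 199.77 mm²; (rotated 55° about Z; rotation is an isometry so areas/perimeters/island counts are preserved). Checking containment: the cross-section at z = 15.68 is a subset of the cross-section at z = 12.6.

entirely on top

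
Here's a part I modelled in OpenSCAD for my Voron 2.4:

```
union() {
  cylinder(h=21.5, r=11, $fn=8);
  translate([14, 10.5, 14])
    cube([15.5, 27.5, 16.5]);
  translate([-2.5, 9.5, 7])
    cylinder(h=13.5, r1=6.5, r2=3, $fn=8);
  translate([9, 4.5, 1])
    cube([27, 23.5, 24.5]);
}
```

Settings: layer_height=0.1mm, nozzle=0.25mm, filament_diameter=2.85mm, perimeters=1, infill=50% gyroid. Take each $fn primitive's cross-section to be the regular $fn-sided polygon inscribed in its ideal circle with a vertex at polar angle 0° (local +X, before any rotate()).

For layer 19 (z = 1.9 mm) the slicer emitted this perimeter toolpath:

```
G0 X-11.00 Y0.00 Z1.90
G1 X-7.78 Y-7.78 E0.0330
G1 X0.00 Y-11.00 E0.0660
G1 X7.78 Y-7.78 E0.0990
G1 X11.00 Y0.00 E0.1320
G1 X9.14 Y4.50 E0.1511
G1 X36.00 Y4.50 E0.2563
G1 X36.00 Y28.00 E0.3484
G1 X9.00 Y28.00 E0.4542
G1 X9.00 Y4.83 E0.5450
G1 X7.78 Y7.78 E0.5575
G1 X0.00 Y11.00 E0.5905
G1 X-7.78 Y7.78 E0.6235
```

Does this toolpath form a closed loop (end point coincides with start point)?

Start point (G0): (-11.00, 0.00). End point (last G1): the path does not return to the start — open.

no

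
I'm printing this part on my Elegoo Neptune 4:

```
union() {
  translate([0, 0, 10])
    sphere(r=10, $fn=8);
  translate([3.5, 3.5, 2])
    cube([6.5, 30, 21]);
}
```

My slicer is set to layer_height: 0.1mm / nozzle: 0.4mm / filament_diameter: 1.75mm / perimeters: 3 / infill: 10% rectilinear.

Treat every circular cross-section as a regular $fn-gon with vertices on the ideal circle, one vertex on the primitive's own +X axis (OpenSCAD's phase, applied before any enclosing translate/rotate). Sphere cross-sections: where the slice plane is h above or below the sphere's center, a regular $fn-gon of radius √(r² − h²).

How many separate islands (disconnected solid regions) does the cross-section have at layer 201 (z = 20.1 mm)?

At z = 20.1 mm: the sphere is not intersected at this z (|z−center|=10.100 > r=10); the 6.5×30 cube at (3.5, 3.5) contributes its full rectangle; Taking the union: only the 6.5×30 cube at (3.5, 3.5) is present, so the union is just that shape — 1 connected region. Overall, the cross-section is a single solid region. Island count = 1.

1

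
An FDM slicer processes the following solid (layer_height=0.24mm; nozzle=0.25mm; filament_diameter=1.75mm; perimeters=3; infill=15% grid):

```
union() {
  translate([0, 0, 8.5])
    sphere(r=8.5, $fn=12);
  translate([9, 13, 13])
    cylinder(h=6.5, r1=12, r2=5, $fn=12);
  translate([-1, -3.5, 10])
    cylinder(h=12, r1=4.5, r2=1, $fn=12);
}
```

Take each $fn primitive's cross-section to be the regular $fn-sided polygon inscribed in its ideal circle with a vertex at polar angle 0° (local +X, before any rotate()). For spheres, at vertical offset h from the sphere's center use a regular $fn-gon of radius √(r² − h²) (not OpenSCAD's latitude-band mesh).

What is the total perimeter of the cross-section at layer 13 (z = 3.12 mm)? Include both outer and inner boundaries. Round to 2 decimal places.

At z = 3.12 mm: the sphere: section is a regular 12-gon, circumradius = √(r²−h²) = √(8.5²−5.38²) = 6.581 (perimeter = 2·12·6.581·sin(180°/12) = 40.88 mm); the cone at (9, 13) is not intersected at this z (z outside [13, 19.5]); the cone at (-1, -3.5) is not intersected at this z (z outside [10, 22]); Merging all regions: only the r=8.5 sphere is present, so the union is just that shape — boundary = 40.88 mm. Overall, the cross-section is a single solid region. Total boundary length (outer) = 40.88 mm.

40.88 mm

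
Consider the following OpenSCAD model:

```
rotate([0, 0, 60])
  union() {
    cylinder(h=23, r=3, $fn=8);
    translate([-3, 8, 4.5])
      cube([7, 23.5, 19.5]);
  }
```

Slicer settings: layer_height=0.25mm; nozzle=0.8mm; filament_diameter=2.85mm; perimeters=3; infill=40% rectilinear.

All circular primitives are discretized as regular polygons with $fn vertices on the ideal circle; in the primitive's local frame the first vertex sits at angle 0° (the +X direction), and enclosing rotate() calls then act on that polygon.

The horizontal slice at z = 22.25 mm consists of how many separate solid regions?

At z = 22.25 mm: the r=3 cylinder contributes a regular 8-gon of circumradius 3; the 7×23.5 cube at (-3, 8) contributes its full rectangle; Combining (union): the 2 present regions are separate (no shared area or edge), so areas and boundary lengths simply add and each stays a separate island — 2 connected regions; (whole slice rotated 60° about Z — lengths, areas and connectivity unchanged). The result has 2 disconnected regions.

2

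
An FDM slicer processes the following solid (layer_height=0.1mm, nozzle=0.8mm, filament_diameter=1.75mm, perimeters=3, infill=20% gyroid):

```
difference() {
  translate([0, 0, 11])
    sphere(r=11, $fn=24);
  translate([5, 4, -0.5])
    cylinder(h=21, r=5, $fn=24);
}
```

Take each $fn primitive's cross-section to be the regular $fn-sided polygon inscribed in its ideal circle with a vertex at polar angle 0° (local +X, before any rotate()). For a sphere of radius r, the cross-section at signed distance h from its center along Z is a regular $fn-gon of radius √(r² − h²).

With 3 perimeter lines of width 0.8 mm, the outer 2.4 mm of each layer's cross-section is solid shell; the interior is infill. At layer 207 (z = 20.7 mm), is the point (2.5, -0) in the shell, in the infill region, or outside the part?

At z = 20.7 mm: the r=11 sphere contributes a regular 24-gon of circumradius √(11²−9.7²) = 5.187; the cylinder at (5, 4) is not intersected at this z (z outside [-0.5, 20.5]); Taking the first minus the rest: none of the subtracted shapes is present at this height, so the r=11 sphere is unchanged — 1 connected region. Overall, the cross-section is a single solid region. The nearest boundary edge runs (5.19, 0.00)→(5.01, 1.34); distance from the point to it = 2.66 mm. The point is inside the cross-section and 2.66 mm from the nearest boundary — more than the 2.4 mm shell width (3 × 0.8), so it's in the infill interior.

infill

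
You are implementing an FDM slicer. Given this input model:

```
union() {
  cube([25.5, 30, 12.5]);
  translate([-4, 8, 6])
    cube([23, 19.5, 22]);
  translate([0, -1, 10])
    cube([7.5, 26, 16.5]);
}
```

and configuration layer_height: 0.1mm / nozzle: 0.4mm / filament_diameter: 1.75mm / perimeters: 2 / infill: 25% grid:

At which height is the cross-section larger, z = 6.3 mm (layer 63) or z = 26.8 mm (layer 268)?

layer 63 (z = 6.3 mm)

Layer 63 (z = 6.3): the 25.5×30 cube contributes its full rectangle (area 765.00 mm²); the cube at (-4, 8) (footprint 23×19.5) is included at this height (area 448.50 mm²); the cube at (0, -1) does not reach this height (z outside [10, 26.5]); Taking the union: the regions partially overlap — summed areas 1213.50 mm² minus the doubly-counted overlap 370.50 mm² gives 843.00 mm² — area = 843.00 mm². So its area = 843.00 mm². Layer 268 (z = 26.8): the cube is not intersected at this z (z outside [0, 12.5]); the 23×19.5 cube at (-4, 8) contributes its full rectangle (area 448.50 mm²); the cube at (0, -1) does not reach this height (z outside [10, 26.5]); Taking the union: only the 23×19.5 cube at (-4, 8) is present, so the union is just that shape — area = 448.50 mm². So its area = 448.50 mm². Layer 63 is larger (843.00 vs 448.50 mm²).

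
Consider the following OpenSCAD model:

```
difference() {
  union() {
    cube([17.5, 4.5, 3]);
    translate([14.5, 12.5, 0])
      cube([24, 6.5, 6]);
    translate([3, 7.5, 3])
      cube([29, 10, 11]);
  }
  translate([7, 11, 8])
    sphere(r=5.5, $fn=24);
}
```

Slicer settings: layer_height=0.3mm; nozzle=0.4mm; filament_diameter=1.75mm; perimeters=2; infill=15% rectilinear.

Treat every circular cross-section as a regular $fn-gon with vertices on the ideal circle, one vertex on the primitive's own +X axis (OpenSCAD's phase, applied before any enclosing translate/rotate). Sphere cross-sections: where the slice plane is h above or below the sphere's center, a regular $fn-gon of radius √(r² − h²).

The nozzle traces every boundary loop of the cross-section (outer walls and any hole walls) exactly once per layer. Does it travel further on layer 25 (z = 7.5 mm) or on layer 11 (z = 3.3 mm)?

Layer 25 (z = 7.5): the cube is not intersected at this z (z outside [0, 3]); the cube at (14.5, 12.5) is absent (z outside [0, 6]); the 29×10 cube at (3, 7.5) contributes its full rectangle (perimeter 78.00 mm); Merging all regions: only the 29×10 cube at (3, 7.5) is present, so the union is just that shape — boundary = 78.00 mm; the r=5.5 sphere at (7, 11) slices to a regular 24-gon of circumradius 5.477 (√(r²−h²) with h=0.5 from center) (perimeter = 2·24·5.477·sin(180°/24) = 34.32 mm); After the difference (first − rest): starting from that combined region, the r=5.5 sphere at (7, 11) partially overlaps it — only the 74.57 mm² overlap (of its 93.17 mm²) is removed, clipping the outline — boundary = 79.53 mm. So its perimeter = 79.53 mm. Layer 11 (z = 3.3): the cube is absent (z outside [0, 3]); the 24×6.5 cube at (14.5, 12.5) contributes its full rectangle (perimeter 61.00 mm); the cube at (3, 7.5) is present — its section is the full 29×10 rectangle (perimeter 78.00 mm); Combining (union): the regions partially overlap (shared area 87.50 mm²), so the edge portions inside another operand are dropped and the merged outline is re-measured after clipping — boundary = 94.00 mm; the r=5.5 sphere at (7, 11) slices to a regular 24-gon of circumradius 2.857 (√(r²−h²) with h=4.7 from center) (perimeter = 2·24·2.857·sin(180°/24) = 17.90 mm); Taking the first minus the rest: starting from that combined region, the r=5.5 sphere at (7, 11) lies wholly inside it (removes its full 25.34 mm² and its 17.90 mm outline becomes a hole wall) — boundary (outer + 1 inner loop) = 111.90 mm. So its perimeter = 111.90 mm. Layer 11 is larger (111.90 vs 79.53 mm).

layer 11 (z = 3.3 mm)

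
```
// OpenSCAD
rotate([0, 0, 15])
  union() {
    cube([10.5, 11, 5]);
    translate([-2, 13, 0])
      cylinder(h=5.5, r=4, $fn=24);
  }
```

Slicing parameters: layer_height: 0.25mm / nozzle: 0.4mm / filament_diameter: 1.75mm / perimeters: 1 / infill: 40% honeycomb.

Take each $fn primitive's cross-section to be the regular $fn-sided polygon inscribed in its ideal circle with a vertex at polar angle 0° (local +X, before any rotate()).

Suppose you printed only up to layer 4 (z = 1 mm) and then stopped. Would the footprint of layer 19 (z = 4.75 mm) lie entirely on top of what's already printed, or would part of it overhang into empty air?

entirely on top

Compare the two slices. At z = 1: the cube (footprint 10.5×11) is included at this height (area 115.50 mm²); the r=4 cylinder at (-2, 13) contributes a regular 24-gon of circumradius 4 (area = (24/2)·4.000²·sin(360°/24) = 49.69 mm²); Taking the union: the regions partially overlap — summed areas 165.19 mm² minus the doubly-counted overlap 1.21 mm² gives 163.98 mm² — area = 163.98 mm²; (rotated 15° about Z; rotation is an isometry so areas/perimeters/island counts are preserved). At z = 4.75: the 10.5×11 cube contributes its full rectangle (area 115.50 mm²); the r=4 cylinder at (-2, 13) gives a regular 24-gon of circumradius 4 (constant along its height) (area = (24/2)·4.000²·sin(360°/24) = 49.69 mm²); Combining (union): the regions partially overlap — summed areas 165.19 mm² minus the doubly-counted overlap 1.21 mm² gives 163.98 mm² — area = 163.98 mm²; (rotated 15° about Z; rotation is an isometry so areas/perimeters/island counts are preserved). Checking containment: the cross-section at z = 4.75 is a subset of the cross-section at z = 1.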